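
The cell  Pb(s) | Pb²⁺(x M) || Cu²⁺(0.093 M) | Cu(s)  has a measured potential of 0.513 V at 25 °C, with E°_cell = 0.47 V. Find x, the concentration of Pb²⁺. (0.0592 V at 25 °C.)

0.0033 M

From the Nernst equation, log Q = n(E° − E)/0.0592 = 2(0.47 − 0.513)/0.0592 = -1.453, so Q = 0.0353.
With Q = [Pb²⁺]/[Cu²⁺] and the known concentrations, [Pb²⁺] in the numerator gives [Pb²⁺] = 0.0033 M.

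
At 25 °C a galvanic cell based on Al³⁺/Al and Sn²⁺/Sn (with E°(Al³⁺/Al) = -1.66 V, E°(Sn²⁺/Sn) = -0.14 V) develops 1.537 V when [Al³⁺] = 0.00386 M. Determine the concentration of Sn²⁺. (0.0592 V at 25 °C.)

0.092 M

From the Nernst equation, log Q = n(E° − E)/0.0592 = 6(1.52 − 1.537)/0.0592 = -1.723, so Q = 0.0189.
With Q = [Al³⁺]^2/[Sn²⁺]^3 and the known concentrations, [Sn²⁺]^3 in the denominator gives [Sn²⁺] = 0.092 M.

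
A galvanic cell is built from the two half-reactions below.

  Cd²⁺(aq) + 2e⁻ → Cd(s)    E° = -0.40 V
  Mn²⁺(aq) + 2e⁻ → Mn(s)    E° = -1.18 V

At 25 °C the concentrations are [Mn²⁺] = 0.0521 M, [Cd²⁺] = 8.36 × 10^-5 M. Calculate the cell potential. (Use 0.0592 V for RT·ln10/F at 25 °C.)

0.697 V

The Cd²⁺/Cd couple has the higher reduction potential and acts as the cathode, so E°_cell = -0.40 − (-1.18) = 0.78 V.
Balancing electrons gives n = 2; the reaction quotient is Q = [Mn²⁺]/[Cd²⁺] = 623.
At 25 °C, E = E° − (0.0592/n) log Q = 0.78 − (0.0592/2)(2.795) = 0.780 − 0.083 = 0.697 V.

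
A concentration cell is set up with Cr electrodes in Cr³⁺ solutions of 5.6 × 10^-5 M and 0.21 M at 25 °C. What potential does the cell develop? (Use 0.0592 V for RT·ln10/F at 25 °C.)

Both half-cells are Cr³⁺/Cr, so E°_cell = 0. The concentrated side is the cathode; the cell reaction moves Cr³⁺ from high to low concentration with n = 3.
Q = [Cr³⁺]_dilute/[Cr³⁺]_conc = 5.6 × 10^-5/0.21 = 2.67 × 10^-4.
E = 0 − (0.0592/3) log Q = −(0.0592/3)(-3.574) = 0.0705 V.

0.071 V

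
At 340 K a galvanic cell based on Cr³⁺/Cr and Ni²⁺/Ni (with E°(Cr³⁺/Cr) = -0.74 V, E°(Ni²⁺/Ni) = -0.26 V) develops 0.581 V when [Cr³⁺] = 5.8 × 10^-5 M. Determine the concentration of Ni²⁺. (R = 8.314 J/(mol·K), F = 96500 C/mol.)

From the Nernst equation, ln Q = nF(E° − E)/RT = 6×96500×(0.48 − 0.581)/(8.314×340) = -20.688, so Q = 1.04 × 10^-9.
With Q = [Cr³⁺]^2/[Ni²⁺]^3 and the known concentrations, [Ni²⁺]^3 in the denominator gives [Ni²⁺] = 1.5 M.

1.5 M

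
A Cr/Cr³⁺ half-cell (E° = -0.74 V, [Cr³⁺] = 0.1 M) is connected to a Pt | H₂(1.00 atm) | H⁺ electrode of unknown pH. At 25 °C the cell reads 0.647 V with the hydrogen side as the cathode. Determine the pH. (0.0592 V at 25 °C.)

pH = 1.90

E°_cell = 0.74 V and n = 6.
log Q = n(E° − E)/0.0592 = 6×(0.74 − 0.647)/0.0592 = 9.426.
With Q = [Cr³⁺]^2·P(H₂)^3 / [H⁺]^6, solving for [H⁺] gives log[H⁺] = -1.904, so pH = 1.90.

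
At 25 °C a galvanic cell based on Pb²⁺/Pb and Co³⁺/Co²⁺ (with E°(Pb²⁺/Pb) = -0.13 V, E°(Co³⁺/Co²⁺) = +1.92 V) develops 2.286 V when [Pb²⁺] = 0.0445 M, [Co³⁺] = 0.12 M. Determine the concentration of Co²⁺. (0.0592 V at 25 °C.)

5.9 × 10^-5 M

From the Nernst equation, log Q = n(E° − E)/0.0592 = 2(2.05 − 2.286)/0.0592 = -7.973, so Q = 1.06 × 10^-8.
With Q = [Pb²⁺]·[Co²⁺]^2/[Co³⁺]^2 and the known concentrations, [Co²⁺]^2 in the numerator gives [Co²⁺] = 5.9 × 10^-5 M.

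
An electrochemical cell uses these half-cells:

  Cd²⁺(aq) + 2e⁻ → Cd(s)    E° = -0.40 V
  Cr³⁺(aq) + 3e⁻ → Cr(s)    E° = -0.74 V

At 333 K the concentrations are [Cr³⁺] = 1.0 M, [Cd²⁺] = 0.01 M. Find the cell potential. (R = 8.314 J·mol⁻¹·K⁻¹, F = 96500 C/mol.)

The Cd²⁺/Cd couple has the higher reduction potential and acts as the cathode, so E°_cell = -0.40 − (-0.74) = 0.34 V.
Balancing electrons gives n = 6; the reaction quotient is Q = [Cr³⁺]^2/[Cd²⁺]^3 = 1 × 10^6.
E = E° − (RT/nF) ln Q = 0.34 − (8.314×333)/(6×96500) × (13.816) = 0.340 − 0.066 = 0.274 V.

0.274 V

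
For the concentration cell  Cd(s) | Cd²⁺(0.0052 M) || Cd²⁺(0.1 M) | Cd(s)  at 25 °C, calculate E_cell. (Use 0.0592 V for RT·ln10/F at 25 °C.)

0.038 V

Both half-cells are Cd²⁺/Cd, so E°_cell = 0. The concentrated side is the cathode; the cell reaction moves Cd²⁺ from high to low concentration with n = 2.
Q = [Cd²⁺]_dilute/[Cd²⁺]_conc = 0.0052/0.1 = 0.0520.
E = 0 − (0.0592/2) log Q = −(0.0592/2)(-1.284) = 0.0380 V.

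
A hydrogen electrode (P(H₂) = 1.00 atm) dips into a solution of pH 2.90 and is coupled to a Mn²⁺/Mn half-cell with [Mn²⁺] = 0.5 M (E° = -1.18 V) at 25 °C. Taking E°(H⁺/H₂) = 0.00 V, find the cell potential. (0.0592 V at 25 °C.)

The hydrogen couple is the cathode, so E°_cell = 1.18 V; n = 2.
[H⁺] = 10^(−2.90) = 0.0013 M, and Q = [Mn²⁺]·P(H₂) / [H⁺]^2 = 3.15 × 10^5.
E = E° − (0.0592/2) log Q = 1.18 − (0.0592/2)(5.499) = 1.017 V.

1.02 V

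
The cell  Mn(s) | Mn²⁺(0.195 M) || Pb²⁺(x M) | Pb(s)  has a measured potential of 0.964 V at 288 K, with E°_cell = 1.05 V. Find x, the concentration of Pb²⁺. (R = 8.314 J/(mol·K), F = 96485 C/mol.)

1.9 × 10^-4 M

From the Nernst equation, ln Q = nF(E° − E)/RT = 2×96485×(1.05 − 0.964)/(8.314×288) = 6.931, so Q = 1020.
With Q = [Mn²⁺]/[Pb²⁺] and the known concentrations, [Pb²⁺] in the denominator gives [Pb²⁺] = 1.9 × 10^-4 M.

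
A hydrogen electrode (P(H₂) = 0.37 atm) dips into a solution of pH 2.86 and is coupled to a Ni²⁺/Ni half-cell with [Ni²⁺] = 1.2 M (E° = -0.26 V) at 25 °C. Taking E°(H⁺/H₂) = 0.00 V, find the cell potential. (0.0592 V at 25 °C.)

The hydrogen couple is the cathode, so E°_cell = 0.26 V; n = 2.
[H⁺] = 10^(−2.86) = 0.0014 M, and Q = [Ni²⁺]·P(H₂) / [H⁺]^2 = 2.33 × 10^5.
E = E° − (0.0592/2) log Q = 0.26 − (0.0592/2)(5.367) = 0.101 V.

0.10 V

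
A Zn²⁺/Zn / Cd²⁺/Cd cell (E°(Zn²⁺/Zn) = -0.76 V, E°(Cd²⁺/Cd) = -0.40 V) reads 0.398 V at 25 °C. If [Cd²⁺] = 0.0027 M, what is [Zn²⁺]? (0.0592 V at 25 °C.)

1.4 × 10^-4 M

From the Nernst equation, log Q = n(E° − E)/0.0592 = 2(0.36 − 0.398)/0.0592 = -1.284, so Q = 0.0520.
With Q = [Zn²⁺]/[Cd²⁺] and the known concentrations, [Zn²⁺] in the numerator gives [Zn²⁺] = 1.4 × 10^-4 M.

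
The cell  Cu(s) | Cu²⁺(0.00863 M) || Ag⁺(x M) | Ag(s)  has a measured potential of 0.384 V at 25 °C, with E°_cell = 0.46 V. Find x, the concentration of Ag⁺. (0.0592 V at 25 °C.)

From the Nernst equation, log Q = n(E° − E)/0.0592 = 2(0.46 − 0.384)/0.0592 = 2.568, so Q = 369.
With Q = [Cu²⁺]/[Ag⁺]^2 and the known concentrations, [Ag⁺]^2 in the denominator gives [Ag⁺] = 0.0048 M.

0.0048 M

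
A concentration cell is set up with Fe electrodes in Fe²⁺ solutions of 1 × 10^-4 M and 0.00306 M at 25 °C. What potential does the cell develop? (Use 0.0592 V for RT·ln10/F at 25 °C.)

0.044 V

Both half-cells are Fe²⁺/Fe, so E°_cell = 0. The concentrated side is the cathode; the cell reaction moves Fe²⁺ from high to low concentration with n = 2.
Q = [Fe²⁺]_dilute/[Fe²⁺]_conc = 1 × 10^-4/0.00306 = 0.0327.
E = 0 − (0.0592/2) log Q = −(0.0592/2)(-1.486) = 0.0440 V.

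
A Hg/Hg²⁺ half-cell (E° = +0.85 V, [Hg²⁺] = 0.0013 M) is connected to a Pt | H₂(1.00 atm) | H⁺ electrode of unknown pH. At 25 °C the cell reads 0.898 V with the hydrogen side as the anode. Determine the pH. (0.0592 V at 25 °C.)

E°_cell = 0.85 V and n = 2.
log Q = n(E° − E)/0.0592 = 2×(0.85 − 0.898)/0.0592 = -1.622.
With Q = [H⁺]^2 / ([Hg²⁺]·P(H₂)), solving for [H⁺] gives log[H⁺] = -2.254, so pH = 2.25.

pH = 2.25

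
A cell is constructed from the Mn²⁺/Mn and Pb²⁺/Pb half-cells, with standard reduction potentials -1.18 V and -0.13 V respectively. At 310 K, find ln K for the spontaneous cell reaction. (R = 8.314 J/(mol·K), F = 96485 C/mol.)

ln K = 78.6

E°_cell = -0.13 − (-1.18) = 1.05 V, with n = 2 electrons transferred.
At equilibrium E = 0, so the Nernst equation gives ln K = nFE°/RT = (2)(96485)(1.05)/((8.314)(310)) = 78.62.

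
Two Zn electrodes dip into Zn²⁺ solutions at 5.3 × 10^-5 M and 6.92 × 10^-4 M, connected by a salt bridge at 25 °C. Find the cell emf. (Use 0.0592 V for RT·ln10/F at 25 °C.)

Both half-cells are Zn²⁺/Zn, so E°_cell = 0. The concentrated side is the cathode; the cell reaction moves Zn²⁺ from high to low concentration with n = 2.
Q = [Zn²⁺]_dilute/[Zn²⁺]_conc = 5.3 × 10^-5/6.92 × 10^-4 = 0.0766.
E = 0 − (0.0592/2) log Q = −(0.0592/2)(-1.116) = 0.0330 V.

0.033 V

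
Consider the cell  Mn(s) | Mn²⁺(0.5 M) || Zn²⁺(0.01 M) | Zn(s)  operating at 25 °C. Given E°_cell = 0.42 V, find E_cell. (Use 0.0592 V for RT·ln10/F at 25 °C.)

0.370 V

Balancing electrons gives n = 2; the reaction quotient is Q = [Mn²⁺]/[Zn²⁺] = 50.0.
At 25 °C, E = E° − (0.0592/n) log Q = 0.42 − (0.0592/2)(1.699) = 0.420 − 0.050 = 0.370 V.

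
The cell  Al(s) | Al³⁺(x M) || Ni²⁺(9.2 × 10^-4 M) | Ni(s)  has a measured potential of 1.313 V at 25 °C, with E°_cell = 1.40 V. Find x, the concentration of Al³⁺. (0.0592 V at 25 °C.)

From the Nernst equation, log Q = n(E° − E)/0.0592 = 6(1.40 − 1.313)/0.0592 = 8.818, so Q = 6.57 × 10^8.
With Q = [Al³⁺]^2/[Ni²⁺]^3 and the known concentrations, [Al³⁺]^2 in the numerator gives [Al³⁺] = 0.72 M.

0.72 M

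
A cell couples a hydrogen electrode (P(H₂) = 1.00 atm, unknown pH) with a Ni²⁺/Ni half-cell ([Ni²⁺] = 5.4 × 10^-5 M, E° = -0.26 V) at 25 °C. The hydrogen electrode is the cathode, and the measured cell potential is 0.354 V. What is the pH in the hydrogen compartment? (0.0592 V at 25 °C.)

E°_cell = 0.26 V and n = 2.
log Q = n(E° − E)/0.0592 = 2×(0.26 − 0.354)/0.0592 = -3.176.
With Q = [Ni²⁺]·P(H₂) / [H⁺]^2, solving for [H⁺] gives log[H⁺] = -0.546, so pH = 0.55.

pH = 0.55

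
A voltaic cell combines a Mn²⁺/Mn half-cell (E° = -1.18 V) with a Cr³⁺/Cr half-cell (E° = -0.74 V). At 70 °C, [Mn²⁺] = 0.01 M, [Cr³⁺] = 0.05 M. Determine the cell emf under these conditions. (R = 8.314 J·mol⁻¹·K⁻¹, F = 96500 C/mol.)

The Cr³⁺/Cr couple has the higher reduction potential and acts as the cathode, so E°_cell = -0.74 − (-1.18) = 0.44 V.
Balancing electrons gives n = 6; the reaction quotient is Q = [Mn²⁺]^3/[Cr³⁺]^2 = 4 × 10^-4.
E = E° − (RT/nF) ln Q = 0.44 − (8.314×343)/(6×96500) × (-7.824) = 0.440 + 0.039 = 0.479 V.

0.479 V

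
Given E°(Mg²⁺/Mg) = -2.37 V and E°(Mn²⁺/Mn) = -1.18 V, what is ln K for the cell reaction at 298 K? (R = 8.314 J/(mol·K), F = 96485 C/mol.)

ln K = 92.7

E°_cell = -1.18 − (-2.37) = 1.19 V, with n = 2 electrons transferred.
At equilibrium E = 0, so the Nernst equation gives ln K = nFE°/RT = (2)(96485)(1.19)/((8.314)(298)) = 92.69.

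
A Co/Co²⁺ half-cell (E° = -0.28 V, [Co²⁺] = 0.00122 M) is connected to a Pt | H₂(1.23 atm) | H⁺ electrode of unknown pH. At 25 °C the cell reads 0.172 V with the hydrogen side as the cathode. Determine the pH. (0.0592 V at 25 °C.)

E°_cell = 0.28 V and n = 2.
log Q = n(E° − E)/0.0592 = 2×(0.28 − 0.172)/0.0592 = 3.649.
With Q = [Co²⁺]·P(H₂) / [H⁺]^2, solving for [H⁺] gives log[H⁺] = -3.236, so pH = 3.24.

pH = 3.24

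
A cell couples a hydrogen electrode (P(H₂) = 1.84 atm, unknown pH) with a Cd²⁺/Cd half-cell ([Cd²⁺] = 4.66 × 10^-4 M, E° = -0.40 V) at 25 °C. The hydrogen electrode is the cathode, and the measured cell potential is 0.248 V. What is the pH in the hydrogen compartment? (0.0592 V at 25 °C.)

pH = 4.10

E°_cell = 0.40 V and n = 2.
log Q = n(E° − E)/0.0592 = 2×(0.40 − 0.248)/0.0592 = 5.135.
With Q = [Cd²⁺]·P(H₂) / [H⁺]^2, solving for [H⁺] gives log[H⁺] = -4.101, so pH = 4.10.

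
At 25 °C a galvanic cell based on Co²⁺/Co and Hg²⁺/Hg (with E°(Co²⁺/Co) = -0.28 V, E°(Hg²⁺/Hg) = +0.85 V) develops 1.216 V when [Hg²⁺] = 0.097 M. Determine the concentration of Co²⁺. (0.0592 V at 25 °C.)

From the Nernst equation, log Q = n(E° − E)/0.0592 = 2(1.13 − 1.216)/0.0592 = -2.905, so Q = 0.00124.
With Q = [Co²⁺]/[Hg²⁺] and the known concentrations, [Co²⁺] in the numerator gives [Co²⁺] = 1.2 × 10^-4 M.

1.2 × 10^-4 M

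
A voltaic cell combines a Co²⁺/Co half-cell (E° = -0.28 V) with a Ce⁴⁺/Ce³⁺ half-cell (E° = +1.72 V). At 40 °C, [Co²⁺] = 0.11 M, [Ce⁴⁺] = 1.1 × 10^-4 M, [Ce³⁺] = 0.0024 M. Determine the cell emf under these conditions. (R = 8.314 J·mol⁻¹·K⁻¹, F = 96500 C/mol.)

1.95 V

The Ce⁴⁺/Ce³⁺ couple has the higher reduction potential and acts as the cathode, so E°_cell = +1.72 − (-0.28) = 2.00 V.
Balancing electrons gives n = 2; the reaction quotient is Q = [Co²⁺]·[Ce³⁺]^2/[Ce⁴⁺]^2 = 52.4.
E = E° − (RT/nF) ln Q = 2.00 − (8.314×313)/(2×96500) × (3.958) = 2.000 − 0.053 = 1.947 V.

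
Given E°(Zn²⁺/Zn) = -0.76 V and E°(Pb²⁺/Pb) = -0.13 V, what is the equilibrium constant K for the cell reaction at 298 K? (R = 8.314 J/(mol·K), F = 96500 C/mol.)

2.1 × 10^21

E°_cell = -0.13 − (-0.76) = 0.63 V, with n = 2 electrons transferred.
At equilibrium E = 0, so the Nernst equation gives ln K = nFE°/RT = (2)(96500)(0.63)/((8.314)(298)) = 49.08.
K = e^49.08 = 2.1 × 10^21.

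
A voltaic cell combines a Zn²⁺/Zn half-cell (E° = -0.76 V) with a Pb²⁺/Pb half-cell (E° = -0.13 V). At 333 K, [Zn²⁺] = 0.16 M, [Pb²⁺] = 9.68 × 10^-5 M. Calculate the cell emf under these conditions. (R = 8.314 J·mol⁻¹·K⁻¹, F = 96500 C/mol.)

0.524 V

The Pb²⁺/Pb couple has the higher reduction potential and acts as the cathode, so E°_cell = -0.13 − (-0.76) = 0.63 V.
Balancing electrons gives n = 2; the reaction quotient is Q = [Zn²⁺]/[Pb²⁺] = 1650.
E = E° − (RT/nF) ln Q = 0.63 − (8.314×333)/(2×96500) × (7.410) = 0.630 − 0.106 = 0.524 V.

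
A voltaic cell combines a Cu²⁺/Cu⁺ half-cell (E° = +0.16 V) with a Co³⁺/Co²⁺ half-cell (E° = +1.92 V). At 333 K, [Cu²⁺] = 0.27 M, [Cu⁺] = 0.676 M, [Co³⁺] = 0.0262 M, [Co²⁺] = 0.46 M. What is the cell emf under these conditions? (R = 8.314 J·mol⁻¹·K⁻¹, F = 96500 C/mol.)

1.70 V

The Co³⁺/Co²⁺ couple has the higher reduction potential and acts as the cathode, so E°_cell = +1.92 − (+0.16) = 1.76 V.
Balancing electrons gives n = 1; the reaction quotient is Q = [Cu²⁺]·[Co²⁺]/([Cu⁺]·[Co³⁺]) = 7.01.
E = E° − (RT/nF) ln Q = 1.76 − (8.314×333)/(1×96500) × (1.948) = 1.760 − 0.056 = 1.704 V.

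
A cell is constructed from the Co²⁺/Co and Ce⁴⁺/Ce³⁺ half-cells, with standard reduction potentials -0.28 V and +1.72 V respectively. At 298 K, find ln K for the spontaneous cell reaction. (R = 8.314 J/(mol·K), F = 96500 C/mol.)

ln K = 155.8

E°_cell = +1.72 − (-0.28) = 2.00 V, with n = 2 electrons transferred.
At equilibrium E = 0, so the Nernst equation gives ln K = nFE°/RT = (2)(96500)(2.00)/((8.314)(298)) = 155.80.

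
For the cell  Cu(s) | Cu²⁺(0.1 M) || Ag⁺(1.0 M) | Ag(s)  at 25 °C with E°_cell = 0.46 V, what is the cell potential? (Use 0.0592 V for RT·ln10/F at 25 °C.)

Balancing electrons gives n = 2; the reaction quotient is Q = [Cu²⁺]/[Ag⁺]^2 = 0.100.
At 25 °C, E = E° − (0.0592/n) log Q = 0.46 − (0.0592/2)(-1.000) = 0.460 + 0.030 = 0.490 V.

0.490 V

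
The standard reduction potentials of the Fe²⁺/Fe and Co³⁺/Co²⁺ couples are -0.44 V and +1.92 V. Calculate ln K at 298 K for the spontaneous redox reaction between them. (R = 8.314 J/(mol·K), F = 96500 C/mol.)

E°_cell = +1.92 − (-0.44) = 2.36 V, with n = 2 electrons transferred.
At equilibrium E = 0, so the Nernst equation gives ln K = nFE°/RT = (2)(96500)(2.36)/((8.314)(298)) = 183.84.

ln K = 183.8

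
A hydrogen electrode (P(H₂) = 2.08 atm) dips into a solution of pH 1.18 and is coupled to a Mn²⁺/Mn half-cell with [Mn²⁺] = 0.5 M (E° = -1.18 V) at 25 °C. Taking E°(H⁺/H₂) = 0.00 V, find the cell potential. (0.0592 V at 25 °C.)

1.11 V

The hydrogen couple is the cathode, so E°_cell = 1.18 V; n = 2.
[H⁺] = 10^(−1.18) = 0.066 M, and Q = [Mn²⁺]·P(H₂) / [H⁺]^2 = 238.
E = E° − (0.0592/2) log Q = 1.18 − (0.0592/2)(2.377) = 1.110 V.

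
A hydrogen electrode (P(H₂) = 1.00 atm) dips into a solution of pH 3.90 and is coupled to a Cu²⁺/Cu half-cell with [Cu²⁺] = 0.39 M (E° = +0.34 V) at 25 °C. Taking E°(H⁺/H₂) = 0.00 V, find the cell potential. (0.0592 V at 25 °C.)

0.56 V

The Cu²⁺/Cu couple is the cathode, so E°_cell = 0.34 V; n = 2.
[H⁺] = 10^(−3.90) = 1.3 × 10^-4 M, and Q = [H⁺]^2 / ([Cu²⁺]·P(H₂)) = 4.06 × 10^-8.
E = E° − (0.0592/2) log Q = 0.34 − (0.0592/2)(-7.391) = 0.559 V.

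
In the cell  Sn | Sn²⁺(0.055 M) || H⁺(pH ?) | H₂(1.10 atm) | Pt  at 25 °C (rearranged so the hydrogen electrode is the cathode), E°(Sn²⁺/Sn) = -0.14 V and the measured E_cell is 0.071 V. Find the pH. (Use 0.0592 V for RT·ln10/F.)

pH = 1.77

E°_cell = 0.14 V and n = 2.
log Q = n(E° − E)/0.0592 = 2×(0.14 − 0.071)/0.0592 = 2.331.
With Q = [Sn²⁺]·P(H₂) / [H⁺]^2, solving for [H⁺] gives log[H⁺] = -1.775, so pH = 1.77.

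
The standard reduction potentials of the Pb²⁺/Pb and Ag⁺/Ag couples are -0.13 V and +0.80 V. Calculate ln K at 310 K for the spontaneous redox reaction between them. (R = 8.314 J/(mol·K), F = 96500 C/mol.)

ln K = 69.6

E°_cell = +0.80 − (-0.13) = 0.93 V, with n = 2 electrons transferred.
At equilibrium E = 0, so the Nernst equation gives ln K = nFE°/RT = (2)(96500)(0.93)/((8.314)(310)) = 69.64.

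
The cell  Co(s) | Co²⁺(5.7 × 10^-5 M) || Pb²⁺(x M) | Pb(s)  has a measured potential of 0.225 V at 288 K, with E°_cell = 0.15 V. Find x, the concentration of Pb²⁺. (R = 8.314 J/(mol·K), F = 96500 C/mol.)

0.024 M

From the Nernst equation, ln Q = nF(E° − E)/RT = 2×96500×(0.15 − 0.225)/(8.314×288) = -6.045, so Q = 0.00237.
With Q = [Co²⁺]/[Pb²⁺] and the known concentrations, [Pb²⁺] in the denominator gives [Pb²⁺] = 0.024 M.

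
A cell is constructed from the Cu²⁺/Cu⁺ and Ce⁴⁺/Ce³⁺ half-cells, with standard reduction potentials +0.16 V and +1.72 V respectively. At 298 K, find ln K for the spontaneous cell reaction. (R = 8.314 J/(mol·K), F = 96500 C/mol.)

ln K = 60.8

E°_cell = +1.72 − (+0.16) = 1.56 V, with n = 1 electron transferred.
At equilibrium E = 0, so the Nernst equation gives ln K = nFE°/RT = (1)(96500)(1.56)/((8.314)(298)) = 60.76.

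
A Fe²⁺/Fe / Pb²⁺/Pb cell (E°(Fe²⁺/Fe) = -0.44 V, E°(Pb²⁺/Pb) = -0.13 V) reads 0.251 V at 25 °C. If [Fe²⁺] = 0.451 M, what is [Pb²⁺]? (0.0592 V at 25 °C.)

0.0046 M

From the Nernst equation, log Q = n(E° − E)/0.0592 = 2(0.31 − 0.251)/0.0592 = 1.993, so Q = 98.5.
With Q = [Fe²⁺]/[Pb²⁺] and the known concentrations, [Pb²⁺] in the denominator gives [Pb²⁺] = 0.0046 M.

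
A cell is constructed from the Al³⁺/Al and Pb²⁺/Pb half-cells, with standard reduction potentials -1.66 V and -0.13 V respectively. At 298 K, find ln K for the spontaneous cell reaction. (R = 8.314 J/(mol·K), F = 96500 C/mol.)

ln K = 357.6

E°_cell = -0.13 − (-1.66) = 1.53 V, with n = 6 electrons transferred.
At equilibrium E = 0, so the Nernst equation gives ln K = nFE°/RT = (6)(96500)(1.53)/((8.314)(298)) = 357.56.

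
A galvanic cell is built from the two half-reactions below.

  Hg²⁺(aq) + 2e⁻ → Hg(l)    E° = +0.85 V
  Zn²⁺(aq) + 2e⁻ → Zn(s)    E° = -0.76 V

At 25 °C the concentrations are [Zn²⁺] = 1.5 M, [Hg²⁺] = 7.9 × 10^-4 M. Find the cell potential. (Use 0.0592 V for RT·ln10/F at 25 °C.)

The Hg²⁺/Hg couple has the higher reduction potential and acts as the cathode, so E°_cell = +0.85 − (-0.76) = 1.61 V.
Balancing electrons gives n = 2; the reaction quotient is Q = [Zn²⁺]/[Hg²⁺] = 1900.
At 25 °C, E = E° − (0.0592/n) log Q = 1.61 − (0.0592/2)(3.278) = 1.610 − 0.097 = 1.513 V.

1.51 V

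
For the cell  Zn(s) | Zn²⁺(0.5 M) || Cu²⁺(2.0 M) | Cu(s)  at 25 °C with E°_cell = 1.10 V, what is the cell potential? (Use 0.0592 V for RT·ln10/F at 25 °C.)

Balancing electrons gives n = 2; the reaction quotient is Q = [Zn²⁺]/[Cu²⁺] = 0.250.
At 25 °C, E = E° − (0.0592/n) log Q = 1.10 − (0.0592/2)(-0.602) = 1.100 + 0.018 = 1.118 V.

1.12 V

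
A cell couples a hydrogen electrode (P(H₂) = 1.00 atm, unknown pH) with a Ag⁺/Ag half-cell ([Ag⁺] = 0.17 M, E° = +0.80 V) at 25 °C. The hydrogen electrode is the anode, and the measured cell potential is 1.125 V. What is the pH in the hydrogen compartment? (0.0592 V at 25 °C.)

E°_cell = 0.80 V and n = 2.
log Q = n(E° − E)/0.0592 = 2×(0.80 − 1.125)/0.0592 = -10.980.
With Q = [H⁺]^2 / ([Ag⁺]^2·P(H₂)), solving for [H⁺] gives log[H⁺] = -6.259, so pH = 6.26.

pH = 6.26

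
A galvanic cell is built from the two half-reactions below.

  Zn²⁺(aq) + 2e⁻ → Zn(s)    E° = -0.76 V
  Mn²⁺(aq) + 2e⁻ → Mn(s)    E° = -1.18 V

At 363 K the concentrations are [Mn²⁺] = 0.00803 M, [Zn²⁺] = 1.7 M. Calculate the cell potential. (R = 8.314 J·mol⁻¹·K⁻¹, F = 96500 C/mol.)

0.504 V

The Zn²⁺/Zn couple has the higher reduction potential and acts as the cathode, so E°_cell = -0.76 − (-1.18) = 0.42 V.
Balancing electrons gives n = 2; the reaction quotient is Q = [Mn²⁺]/[Zn²⁺] = 0.00472.
E = E° − (RT/nF) ln Q = 0.42 − (8.314×363)/(2×96500) × (-5.355) = 0.420 + 0.084 = 0.504 V.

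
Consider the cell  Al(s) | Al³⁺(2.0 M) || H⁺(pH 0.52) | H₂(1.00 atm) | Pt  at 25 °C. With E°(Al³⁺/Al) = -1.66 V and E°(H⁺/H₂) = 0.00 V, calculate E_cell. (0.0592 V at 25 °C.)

1.62 V

The hydrogen couple is the cathode, so E°_cell = 1.66 V; n = 6.
[H⁺] = 10^(−0.52) = 0.30 M, and Q = [Al³⁺]^2·P(H₂)^3 / [H⁺]^6 = 5270.
E = E° − (0.0592/6) log Q = 1.66 − (0.0592/6)(3.722) = 1.623 V.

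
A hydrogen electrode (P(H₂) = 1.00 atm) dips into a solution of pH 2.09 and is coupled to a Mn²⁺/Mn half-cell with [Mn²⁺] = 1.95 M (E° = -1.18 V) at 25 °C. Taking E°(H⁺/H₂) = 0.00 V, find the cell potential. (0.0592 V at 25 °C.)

1.05 V

The hydrogen couple is the cathode, so E°_cell = 1.18 V; n = 2.
[H⁺] = 10^(−2.09) = 0.0081 M, and Q = [Mn²⁺]·P(H₂) / [H⁺]^2 = 2.95 × 10^4.
E = E° − (0.0592/2) log Q = 1.18 − (0.0592/2)(4.470) = 1.048 V.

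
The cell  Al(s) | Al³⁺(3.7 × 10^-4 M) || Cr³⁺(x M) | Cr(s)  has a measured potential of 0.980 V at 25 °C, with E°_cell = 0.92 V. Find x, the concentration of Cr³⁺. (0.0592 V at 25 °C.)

From the Nernst equation, log Q = n(E° − E)/0.0592 = 3(0.92 − 0.980)/0.0592 = -3.041, so Q = 9.11 × 10^-4.
With Q = [Al³⁺]/[Cr³⁺] and the known concentrations, [Cr³⁺] in the denominator gives [Cr³⁺] = 0.41 M.

0.41 M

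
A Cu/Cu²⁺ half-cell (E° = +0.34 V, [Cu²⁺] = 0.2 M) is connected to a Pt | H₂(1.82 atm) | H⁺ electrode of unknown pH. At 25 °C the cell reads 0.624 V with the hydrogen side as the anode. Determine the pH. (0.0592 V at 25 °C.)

pH = 5.02

E°_cell = 0.34 V and n = 2.
log Q = n(E° − E)/0.0592 = 2×(0.34 − 0.624)/0.0592 = -9.595.
With Q = [H⁺]^2 / ([Cu²⁺]·P(H₂)), solving for [H⁺] gives log[H⁺] = -5.017, so pH = 5.02.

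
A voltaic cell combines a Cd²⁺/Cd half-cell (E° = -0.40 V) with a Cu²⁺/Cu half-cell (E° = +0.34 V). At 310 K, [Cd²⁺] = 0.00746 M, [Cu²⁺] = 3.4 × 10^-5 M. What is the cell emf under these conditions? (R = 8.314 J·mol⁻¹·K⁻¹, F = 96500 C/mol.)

The Cu²⁺/Cu couple has the higher reduction potential and acts as the cathode, so E°_cell = +0.34 − (-0.40) = 0.74 V.
Balancing electrons gives n = 2; the reaction quotient is Q = [Cd²⁺]/[Cu²⁺] = 219.
E = E° − (RT/nF) ln Q = 0.74 − (8.314×310)/(2×96500) × (5.391) = 0.740 − 0.072 = 0.668 V.

0.668 V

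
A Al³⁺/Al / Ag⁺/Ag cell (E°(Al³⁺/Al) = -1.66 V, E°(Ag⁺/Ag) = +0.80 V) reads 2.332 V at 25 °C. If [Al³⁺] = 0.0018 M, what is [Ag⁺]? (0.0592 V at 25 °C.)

8.4 × 10^-4 M

From the Nernst equation, log Q = n(E° − E)/0.0592 = 3(2.46 − 2.332)/0.0592 = 6.486, so Q = 3.07 × 10^6.
With Q = [Al³⁺]/[Ag⁺]^3 and the known concentrations, [Ag⁺]^3 in the denominator gives [Ag⁺] = 8.4 × 10^-4 M.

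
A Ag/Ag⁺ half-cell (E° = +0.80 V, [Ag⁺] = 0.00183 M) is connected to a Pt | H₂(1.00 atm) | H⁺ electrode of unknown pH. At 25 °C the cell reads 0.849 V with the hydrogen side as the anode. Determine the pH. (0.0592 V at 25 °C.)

E°_cell = 0.80 V and n = 2.
log Q = n(E° − E)/0.0592 = 2×(0.80 − 0.849)/0.0592 = -1.655.
With Q = [H⁺]^2 / ([Ag⁺]^2·P(H₂)), solving for [H⁺] gives log[H⁺] = -3.565, so pH = 3.57.

pH = 3.57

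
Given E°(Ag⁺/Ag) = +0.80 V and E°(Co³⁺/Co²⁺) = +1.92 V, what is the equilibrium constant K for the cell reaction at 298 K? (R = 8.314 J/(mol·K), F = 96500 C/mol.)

E°_cell = +1.92 − (+0.80) = 1.12 V, with n = 1 electron transferred.
At equilibrium E = 0, so the Nernst equation gives ln K = nFE°/RT = (1)(96500)(1.12)/((8.314)(298)) = 43.62.
K = e^43.62 = 8.8 × 10^18.

8.8 × 10^18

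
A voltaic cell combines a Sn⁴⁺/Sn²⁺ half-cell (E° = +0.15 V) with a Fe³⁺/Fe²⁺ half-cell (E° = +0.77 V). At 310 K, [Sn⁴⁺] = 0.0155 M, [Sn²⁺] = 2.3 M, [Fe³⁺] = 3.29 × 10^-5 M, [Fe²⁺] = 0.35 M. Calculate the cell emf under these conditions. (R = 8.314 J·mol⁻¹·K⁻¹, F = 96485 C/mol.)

0.439 V

The Fe³⁺/Fe²⁺ couple has the higher reduction potential and acts as the cathode, so E°_cell = +0.77 − (+0.15) = 0.62 V.
Balancing electrons gives n = 2; the reaction quotient is Q = [Sn⁴⁺]·[Fe²⁺]^2/([Sn²⁺]·[Fe³⁺]^2) = 7.63 × 10^5.
E = E° − (RT/nF) ln Q = 0.62 − (8.314×310)/(2×96485) × (13.545) = 0.620 − 0.181 = 0.439 V.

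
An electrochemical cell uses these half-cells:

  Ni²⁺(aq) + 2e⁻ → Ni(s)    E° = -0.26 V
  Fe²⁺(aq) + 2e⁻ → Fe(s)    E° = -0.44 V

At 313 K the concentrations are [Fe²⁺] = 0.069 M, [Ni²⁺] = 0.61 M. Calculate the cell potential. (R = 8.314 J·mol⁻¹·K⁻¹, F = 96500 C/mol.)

0.209 V

The Ni²⁺/Ni couple has the higher reduction potential and acts as the cathode, so E°_cell = -0.26 − (-0.44) = 0.18 V.
Balancing electrons gives n = 2; the reaction quotient is Q = [Fe²⁺]/[Ni²⁺] = 0.113.
E = E° − (RT/nF) ln Q = 0.18 − (8.314×313)/(2×96500) × (-2.179) = 0.180 + 0.029 = 0.209 V.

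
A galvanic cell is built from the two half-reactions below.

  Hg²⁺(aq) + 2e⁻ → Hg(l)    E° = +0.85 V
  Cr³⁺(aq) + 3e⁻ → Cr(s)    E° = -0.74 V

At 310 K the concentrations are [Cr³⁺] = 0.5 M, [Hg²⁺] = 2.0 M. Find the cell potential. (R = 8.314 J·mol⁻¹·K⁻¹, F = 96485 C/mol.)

1.61 V

The Hg²⁺/Hg couple has the higher reduction potential and acts as the cathode, so E°_cell = +0.85 − (-0.74) = 1.59 V.
Balancing electrons gives n = 6; the reaction quotient is Q = [Cr³⁺]^2/[Hg²⁺]^3 = 0.0312.
E = E° − (RT/nF) ln Q = 1.59 − (8.314×310)/(6×96485) × (-3.466) = 1.590 + 0.015 = 1.605 V.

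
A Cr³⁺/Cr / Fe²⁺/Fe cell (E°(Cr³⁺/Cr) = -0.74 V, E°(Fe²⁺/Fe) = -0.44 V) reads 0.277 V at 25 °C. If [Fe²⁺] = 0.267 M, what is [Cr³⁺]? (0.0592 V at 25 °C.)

From the Nernst equation, log Q = n(E° − E)/0.0592 = 6(0.30 − 0.277)/0.0592 = 2.331, so Q = 214.
With Q = [Cr³⁺]^2/[Fe²⁺]^3 and the known concentrations, [Cr³⁺]^2 in the numerator gives [Cr³⁺] = 2.0 M.

2.0 M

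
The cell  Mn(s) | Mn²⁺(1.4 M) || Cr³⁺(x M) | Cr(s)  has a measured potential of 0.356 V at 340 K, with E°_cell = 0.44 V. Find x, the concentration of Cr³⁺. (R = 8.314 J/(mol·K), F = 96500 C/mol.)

3 × 10^-4 M

From the Nernst equation, ln Q = nF(E° − E)/RT = 6×96500×(0.44 − 0.356)/(8.314×340) = 17.206, so Q = 2.97 × 10^7.
With Q = [Mn²⁺]^3/[Cr³⁺]^2 and the known concentrations, [Cr³⁺]^2 in the denominator gives [Cr³⁺] = 3 × 10^-4 M.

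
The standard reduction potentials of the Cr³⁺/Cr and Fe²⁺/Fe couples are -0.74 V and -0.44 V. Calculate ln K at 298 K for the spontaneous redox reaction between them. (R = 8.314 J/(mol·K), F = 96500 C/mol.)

E°_cell = -0.44 − (-0.74) = 0.30 V, with n = 6 electrons transferred.
At equilibrium E = 0, so the Nernst equation gives ln K = nFE°/RT = (6)(96500)(0.30)/((8.314)(298)) = 70.11.

ln K = 70.1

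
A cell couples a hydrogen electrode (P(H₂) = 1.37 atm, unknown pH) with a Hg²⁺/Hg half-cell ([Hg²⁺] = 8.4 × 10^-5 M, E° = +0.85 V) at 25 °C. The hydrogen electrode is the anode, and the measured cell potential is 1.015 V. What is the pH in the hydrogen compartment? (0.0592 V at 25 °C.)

pH = 4.76

E°_cell = 0.85 V and n = 2.
log Q = n(E° − E)/0.0592 = 2×(0.85 − 1.015)/0.0592 = -5.574.
With Q = [H⁺]^2 / ([Hg²⁺]·P(H₂)), solving for [H⁺] gives log[H⁺] = -4.757, so pH = 4.76.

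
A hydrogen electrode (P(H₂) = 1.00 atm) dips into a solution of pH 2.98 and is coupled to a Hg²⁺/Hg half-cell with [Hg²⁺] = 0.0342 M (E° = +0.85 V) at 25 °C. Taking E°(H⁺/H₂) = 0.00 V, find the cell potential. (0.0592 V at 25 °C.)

0.98 V

The Hg²⁺/Hg couple is the cathode, so E°_cell = 0.85 V; n = 2.
[H⁺] = 10^(−2.98) = 0.0010 M, and Q = [H⁺]^2 / ([Hg²⁺]·P(H₂)) = 3.21 × 10^-5.
E = E° − (0.0592/2) log Q = 0.85 − (0.0592/2)(-4.494) = 0.983 V.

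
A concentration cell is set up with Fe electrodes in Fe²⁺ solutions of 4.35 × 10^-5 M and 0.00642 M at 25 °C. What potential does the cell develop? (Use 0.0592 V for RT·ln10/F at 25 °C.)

Both half-cells are Fe²⁺/Fe, so E°_cell = 0. The concentrated side is the cathode; the cell reaction moves Fe²⁺ from high to low concentration with n = 2.
Q = [Fe²⁺]_dilute/[Fe²⁺]_conc = 4.35 × 10^-5/0.00642 = 0.00678.
E = 0 − (0.0592/2) log Q = −(0.0592/2)(-2.169) = 0.0642 V.

0.064 V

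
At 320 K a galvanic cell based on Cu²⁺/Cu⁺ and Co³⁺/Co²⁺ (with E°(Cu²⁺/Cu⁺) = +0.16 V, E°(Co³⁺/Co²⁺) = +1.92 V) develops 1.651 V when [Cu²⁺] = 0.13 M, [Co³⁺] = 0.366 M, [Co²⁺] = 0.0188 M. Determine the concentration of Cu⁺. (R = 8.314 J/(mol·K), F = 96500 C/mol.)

From the Nernst equation, ln Q = nF(E° − E)/RT = 1×96500×(1.76 − 1.651)/(8.314×320) = 3.954, so Q = 52.1.
With Q = [Cu²⁺]·[Co²⁺]/([Cu⁺]·[Co³⁺]) and the known concentrations, [Cu⁺] in the denominator gives [Cu⁺] = 1.3 × 10^-4 M.

1.3 × 10^-4 M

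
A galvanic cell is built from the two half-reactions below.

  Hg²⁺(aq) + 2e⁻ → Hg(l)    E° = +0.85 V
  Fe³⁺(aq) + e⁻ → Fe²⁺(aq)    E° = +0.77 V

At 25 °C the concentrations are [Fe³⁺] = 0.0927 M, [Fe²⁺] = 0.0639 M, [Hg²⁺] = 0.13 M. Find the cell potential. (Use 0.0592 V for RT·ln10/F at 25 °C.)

0.044 V

The Hg²⁺/Hg couple has the higher reduction potential and acts as the cathode, so E°_cell = +0.85 − (+0.77) = 0.08 V.
Balancing electrons gives n = 2; the reaction quotient is Q = [Fe³⁺]^2/([Fe²⁺]^2·[Hg²⁺]) = 16.2.
At 25 °C, E = E° − (0.0592/n) log Q = 0.08 − (0.0592/2)(1.209) = 0.080 − 0.036 = 0.044 V.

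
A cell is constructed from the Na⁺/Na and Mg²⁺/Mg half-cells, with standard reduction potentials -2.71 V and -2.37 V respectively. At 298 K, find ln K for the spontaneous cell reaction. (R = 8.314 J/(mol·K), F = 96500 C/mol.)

ln K = 26.5

E°_cell = -2.37 − (-2.71) = 0.34 V, with n = 2 electrons transferred.
At equilibrium E = 0, so the Nernst equation gives ln K = nFE°/RT = (2)(96500)(0.34)/((8.314)(298)) = 26.49.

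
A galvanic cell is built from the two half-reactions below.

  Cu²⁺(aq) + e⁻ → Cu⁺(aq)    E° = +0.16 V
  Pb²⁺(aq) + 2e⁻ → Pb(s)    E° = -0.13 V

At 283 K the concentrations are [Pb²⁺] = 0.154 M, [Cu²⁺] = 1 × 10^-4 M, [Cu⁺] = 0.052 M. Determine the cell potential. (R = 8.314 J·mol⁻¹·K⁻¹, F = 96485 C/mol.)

The Cu²⁺/Cu⁺ couple has the higher reduction potential and acts as the cathode, so E°_cell = +0.16 − (-0.13) = 0.29 V.
Balancing electrons gives n = 2; the reaction quotient is Q = [Pb²⁺]·[Cu⁺]^2/[Cu²⁺]^2 = 4.16 × 10^4.
E = E° − (RT/nF) ln Q = 0.29 − (8.314×283)/(2×96485) × (10.637) = 0.290 − 0.130 = 0.160 V.

0.160 V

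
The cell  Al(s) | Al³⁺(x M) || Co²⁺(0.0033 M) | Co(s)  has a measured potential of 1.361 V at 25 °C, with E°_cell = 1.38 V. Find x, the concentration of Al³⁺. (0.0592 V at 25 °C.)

From the Nernst equation, log Q = n(E° − E)/0.0592 = 6(1.38 − 1.361)/0.0592 = 1.926, so Q = 84.3.
With Q = [Al³⁺]^2/[Co²⁺]^3 and the known concentrations, [Al³⁺]^2 in the numerator gives [Al³⁺] = 0.0017 M.

0.0017 M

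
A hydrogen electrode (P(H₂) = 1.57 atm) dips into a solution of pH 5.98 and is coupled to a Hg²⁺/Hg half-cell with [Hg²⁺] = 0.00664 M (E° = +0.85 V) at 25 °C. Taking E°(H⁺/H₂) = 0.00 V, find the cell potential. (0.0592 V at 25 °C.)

1.15 V

The Hg²⁺/Hg couple is the cathode, so E°_cell = 0.85 V; n = 2.
[H⁺] = 10^(−5.98) = 1 × 10^-6 M, and Q = [H⁺]^2 / ([Hg²⁺]·P(H₂)) = 1.05 × 10^-10.
E = E° − (0.0592/2) log Q = 0.85 − (0.0592/2)(-9.978) = 1.145 V.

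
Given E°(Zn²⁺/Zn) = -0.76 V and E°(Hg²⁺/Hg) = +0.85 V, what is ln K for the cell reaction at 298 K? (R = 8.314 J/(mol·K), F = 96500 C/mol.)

E°_cell = +0.85 − (-0.76) = 1.61 V, with n = 2 electrons transferred.
At equilibrium E = 0, so the Nernst equation gives ln K = nFE°/RT = (2)(96500)(1.61)/((8.314)(298)) = 125.42.

ln K = 125.4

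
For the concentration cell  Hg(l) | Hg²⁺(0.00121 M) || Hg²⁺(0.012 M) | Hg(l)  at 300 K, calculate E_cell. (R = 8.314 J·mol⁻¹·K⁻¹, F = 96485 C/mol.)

0.030 V

Both half-cells are Hg²⁺/Hg, so E°_cell = 0. The concentrated side is the cathode; the cell reaction moves Hg²⁺ from high to low concentration with n = 2.
Q = [Hg²⁺]_dilute/[Hg²⁺]_conc = 0.00121/0.012 = 0.101.
E = 0 − (RT/nF) ln Q = −((8.314×300)/(2×96485))(-2.294) = 0.0297 V.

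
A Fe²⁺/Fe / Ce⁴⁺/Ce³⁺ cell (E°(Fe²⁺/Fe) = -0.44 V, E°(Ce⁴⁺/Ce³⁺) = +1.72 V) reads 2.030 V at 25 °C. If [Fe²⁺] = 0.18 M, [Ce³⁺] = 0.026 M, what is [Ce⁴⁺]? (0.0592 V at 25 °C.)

From the Nernst equation, log Q = n(E° − E)/0.0592 = 2(2.16 − 2.030)/0.0592 = 4.392, so Q = 2.47 × 10^4.
With Q = [Fe²⁺]·[Ce³⁺]^2/[Ce⁴⁺]^2 and the known concentrations, [Ce⁴⁺]^2 in the denominator gives [Ce⁴⁺] = 7 × 10^-5 M.

7 × 10^-5 M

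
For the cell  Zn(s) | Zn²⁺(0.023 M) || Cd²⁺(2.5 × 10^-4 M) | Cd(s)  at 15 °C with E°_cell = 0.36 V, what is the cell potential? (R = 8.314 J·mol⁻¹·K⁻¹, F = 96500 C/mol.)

Balancing electrons gives n = 2; the reaction quotient is Q = [Zn²⁺]/[Cd²⁺] = 92.0.
E = E° − (RT/nF) ln Q = 0.36 − (8.314×288)/(2×96500) × (4.522) = 0.360 − 0.056 = 0.304 V.

0.304 V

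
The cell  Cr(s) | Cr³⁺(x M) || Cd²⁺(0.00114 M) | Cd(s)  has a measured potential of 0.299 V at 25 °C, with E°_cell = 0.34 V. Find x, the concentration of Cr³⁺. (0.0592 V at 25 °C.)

From the Nernst equation, log Q = n(E° − E)/0.0592 = 6(0.34 − 0.299)/0.0592 = 4.155, so Q = 1.43 × 10^4.
With Q = [Cr³⁺]^2/[Cd²⁺]^3 and the known concentrations, [Cr³⁺]^2 in the numerator gives [Cr³⁺] = 0.0046 M.

0.0046 M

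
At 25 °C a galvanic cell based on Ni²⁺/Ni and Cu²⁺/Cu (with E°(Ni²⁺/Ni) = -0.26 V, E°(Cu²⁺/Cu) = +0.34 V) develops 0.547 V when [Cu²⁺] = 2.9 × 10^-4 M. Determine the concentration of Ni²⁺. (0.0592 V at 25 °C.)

From the Nernst equation, log Q = n(E° − E)/0.0592 = 2(0.60 − 0.547)/0.0592 = 1.791, so Q = 61.7.
With Q = [Ni²⁺]/[Cu²⁺] and the known concentrations, [Ni²⁺] in the numerator gives [Ni²⁺] = 0.018 M.

0.018 M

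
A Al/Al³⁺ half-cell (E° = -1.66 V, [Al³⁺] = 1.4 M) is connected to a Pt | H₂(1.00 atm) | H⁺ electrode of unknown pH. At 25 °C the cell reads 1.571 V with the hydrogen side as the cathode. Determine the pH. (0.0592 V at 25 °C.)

pH = 1.45

E°_cell = 1.66 V and n = 6.
log Q = n(E° − E)/0.0592 = 6×(1.66 − 1.571)/0.0592 = 9.020.
With Q = [Al³⁺]^2·P(H₂)^3 / [H⁺]^6, solving for [H⁺] gives log[H⁺] = -1.455, so pH = 1.45.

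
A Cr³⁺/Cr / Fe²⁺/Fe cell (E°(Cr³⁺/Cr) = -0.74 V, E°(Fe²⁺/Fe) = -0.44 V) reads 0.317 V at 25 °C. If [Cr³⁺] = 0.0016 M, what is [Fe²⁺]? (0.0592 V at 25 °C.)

0.051 M

From the Nernst equation, log Q = n(E° − E)/0.0592 = 6(0.30 − 0.317)/0.0592 = -1.723, so Q = 0.0189.
With Q = [Cr³⁺]^2/[Fe²⁺]^3 and the known concentrations, [Fe²⁺]^3 in the denominator gives [Fe²⁺] = 0.051 M.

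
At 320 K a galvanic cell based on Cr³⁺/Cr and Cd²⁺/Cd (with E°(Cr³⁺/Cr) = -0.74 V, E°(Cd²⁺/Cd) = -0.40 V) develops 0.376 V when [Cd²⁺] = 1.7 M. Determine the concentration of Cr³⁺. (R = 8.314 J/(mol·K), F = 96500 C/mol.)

From the Nernst equation, ln Q = nF(E° − E)/RT = 6×96500×(0.34 − 0.376)/(8.314×320) = -7.835, so Q = 3.96 × 10^-4.
With Q = [Cr³⁺]^2/[Cd²⁺]^3 and the known concentrations, [Cr³⁺]^2 in the numerator gives [Cr³⁺] = 0.044 M.

0.044 M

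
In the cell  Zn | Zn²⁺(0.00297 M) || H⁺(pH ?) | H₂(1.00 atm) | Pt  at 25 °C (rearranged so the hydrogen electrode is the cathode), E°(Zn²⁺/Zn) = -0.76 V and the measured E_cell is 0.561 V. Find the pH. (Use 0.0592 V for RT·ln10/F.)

pH = 4.63

E°_cell = 0.76 V and n = 2.
log Q = n(E° − E)/0.0592 = 2×(0.76 − 0.561)/0.0592 = 6.723.
With Q = [Zn²⁺]·P(H₂) / [H⁺]^2, solving for [H⁺] gives log[H⁺] = -4.625, so pH = 4.63.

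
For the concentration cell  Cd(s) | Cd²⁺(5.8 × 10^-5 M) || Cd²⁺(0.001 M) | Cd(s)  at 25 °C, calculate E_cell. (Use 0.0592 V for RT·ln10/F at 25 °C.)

Both half-cells are Cd²⁺/Cd, so E°_cell = 0. The concentrated side is the cathode; the cell reaction moves Cd²⁺ from high to low concentration with n = 2.
Q = [Cd²⁺]_dilute/[Cd²⁺]_conc = 5.8 × 10^-5/0.001 = 0.0580.
E = 0 − (0.0592/2) log Q = −(0.0592/2)(-1.237) = 0.0366 V.

0.037 V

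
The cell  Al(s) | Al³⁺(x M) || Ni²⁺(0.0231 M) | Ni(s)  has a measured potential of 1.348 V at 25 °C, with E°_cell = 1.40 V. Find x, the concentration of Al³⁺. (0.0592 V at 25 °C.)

From the Nernst equation, log Q = n(E° − E)/0.0592 = 6(1.40 − 1.348)/0.0592 = 5.270, so Q = 1.86 × 10^5.
With Q = [Al³⁺]^2/[Ni²⁺]^3 and the known concentrations, [Al³⁺]^2 in the numerator gives [Al³⁺] = 1.5 M.

1.5 M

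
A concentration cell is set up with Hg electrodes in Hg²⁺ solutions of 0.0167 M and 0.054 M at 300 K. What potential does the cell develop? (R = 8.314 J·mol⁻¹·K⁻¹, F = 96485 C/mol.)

Both half-cells are Hg²⁺/Hg, so E°_cell = 0. The concentrated side is the cathode; the cell reaction moves Hg²⁺ from high to low concentration with n = 2.
Q = [Hg²⁺]_dilute/[Hg²⁺]_conc = 0.0167/0.054 = 0.309.
E = 0 − (RT/nF) ln Q = −((8.314×300)/(2×96485))(-1.174) = 0.0152 V.

0.015 V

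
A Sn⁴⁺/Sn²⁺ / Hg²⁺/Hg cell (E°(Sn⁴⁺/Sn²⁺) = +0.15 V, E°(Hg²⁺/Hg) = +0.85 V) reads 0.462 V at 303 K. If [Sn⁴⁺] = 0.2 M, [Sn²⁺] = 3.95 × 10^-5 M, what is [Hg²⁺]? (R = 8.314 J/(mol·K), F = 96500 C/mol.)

From the Nernst equation, ln Q = nF(E° − E)/RT = 2×96500×(0.70 − 0.462)/(8.314×303) = 18.234, so Q = 8.3 × 10^7.
With Q = [Sn⁴⁺]/([Sn²⁺]·[Hg²⁺]) and the known concentrations, [Hg²⁺] in the denominator gives [Hg²⁺] = 6.1 × 10^-5 M.

6.1 × 10^-5 M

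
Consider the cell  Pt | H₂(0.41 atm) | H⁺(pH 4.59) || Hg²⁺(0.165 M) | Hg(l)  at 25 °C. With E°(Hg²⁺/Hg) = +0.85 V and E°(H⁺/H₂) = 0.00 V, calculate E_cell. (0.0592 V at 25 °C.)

1.09 V

The Hg²⁺/Hg couple is the cathode, so E°_cell = 0.85 V; n = 2.
[H⁺] = 10^(−4.59) = 2.6 × 10^-5 M, and Q = [H⁺]^2 / ([Hg²⁺]·P(H₂)) = 9.77 × 10^-9.
E = E° − (0.0592/2) log Q = 0.85 − (0.0592/2)(-8.010) = 1.087 V.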